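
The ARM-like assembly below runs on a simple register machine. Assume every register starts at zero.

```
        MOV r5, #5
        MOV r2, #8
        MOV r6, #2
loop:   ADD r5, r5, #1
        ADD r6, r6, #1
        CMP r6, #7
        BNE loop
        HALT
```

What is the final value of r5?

after MOV r5, #5: r5=5
after MOV r2, #8: r2=8
after MOV r6, #2: r6=2
after ADD r5, r5, #1: r5=5+1=6
after ADD r6, r6, #1: r6=2+1=3
CMP r6, #7  (cmp 3,7)
BNE loop: taken
after ADD r5, r5, #1: r5=6+1=7
after ADD r6, r6, #1: r6=3+1=4
CMP r6, #7  (cmp 4,7)
BNE loop: taken
after ADD r5, r5, #1: r5=7+1=8
after ADD r6, r6, #1: r6=4+1=5
CMP r6, #7  (cmp 5,7)
BNE loop: taken
after ADD r5, r5, #1: r5=8+1=9
after ADD r6, r6, #1: r6=5+1=6
CMP r6, #7  (cmp 6,7)
BNE loop: taken
after ADD r5, r5, #1: r5=9+1=10
after ADD r6, r6, #1: r6=6+1=7
CMP r6, #7  (cmp 7,7)
BNE loop: not taken
halt.

10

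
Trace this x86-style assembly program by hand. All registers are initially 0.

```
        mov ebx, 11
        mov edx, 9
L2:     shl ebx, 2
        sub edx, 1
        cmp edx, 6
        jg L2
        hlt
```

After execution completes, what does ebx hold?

after mov ebx, 11: ebx=11
after mov edx, 9: edx=9
after shl ebx, 2: ebx=11<<2=44
after sub edx, 1: edx=9-1=8
cmp edx, 6  (cmp 8,6)
jg L2: taken
after shl ebx, 2: ebx=44<<2=176
after sub edx, 1: edx=8-1=7
cmp edx, 6  (cmp 7,6)
jg L2: taken
after shl ebx, 2: ebx=176<<2=704
after sub edx, 1: edx=7-1=6
cmp edx, 6  (cmp 6,6)
jg L2: not taken
halt.

704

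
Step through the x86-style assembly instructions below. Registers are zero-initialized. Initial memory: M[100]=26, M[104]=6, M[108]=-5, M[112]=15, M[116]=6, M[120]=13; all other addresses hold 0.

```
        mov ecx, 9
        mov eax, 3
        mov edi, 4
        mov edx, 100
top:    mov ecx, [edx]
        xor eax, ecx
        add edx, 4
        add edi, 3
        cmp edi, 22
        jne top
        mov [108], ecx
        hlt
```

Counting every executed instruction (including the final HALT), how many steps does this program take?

after mov ecx, 9: ecx=9
after mov eax, 3: eax=3
after mov edi, 4: edi=4
after mov edx, 100: edx=100
after mov ecx, [edx]: ecx=M[100]=26
after xor eax, ecx: eax=3^26=25
after add edx, 4: edx=100+4=104
after add edi, 3: edi=4+3=7
cmp edi, 22  (cmp 7,22)
jne top: taken
after mov ecx, [edx]: ecx=M[104]=6
after xor eax, ecx: eax=25^6=31
after add edx, 4: edx=104+4=108
after add edi, 3: edi=7+3=10
cmp edi, 22  (cmp 10,22)
jne top: taken
after mov ecx, [edx]: ecx=M[108]=-5
after xor eax, ecx: eax=31^(-5)=-28
after add edx, 4: edx=108+4=112
after add edi, 3: edi=10+3=13
cmp edi, 22  (cmp 13,22)
jne top: taken
after mov ecx, [edx]: ecx=M[112]=15
after xor eax, ecx: eax=(-28)^15=-21
after add edx, 4: edx=112+4=116
after add edi, 3: edi=13+3=16
cmp edi, 22  (cmp 16,22)
jne top: taken
after mov ecx, [edx]: ecx=M[116]=6
after xor eax, ecx: eax=(-21)^6=-19
after add edx, 4: edx=116+4=120
after add edi, 3: edi=16+3=19
cmp edi, 22  (cmp 19,22)
jne top: taken
after mov ecx, [edx]: ecx=M[120]=13
after xor eax, ecx: eax=(-19)^13=-32
after add edx, 4: edx=120+4=124
after add edi, 3: edi=19+3=22
cmp edi, 22  (cmp 22,22)
jne top: not taken
mov [108], ecx → M[108]=13
halt.
Total executed instructions: 42.

42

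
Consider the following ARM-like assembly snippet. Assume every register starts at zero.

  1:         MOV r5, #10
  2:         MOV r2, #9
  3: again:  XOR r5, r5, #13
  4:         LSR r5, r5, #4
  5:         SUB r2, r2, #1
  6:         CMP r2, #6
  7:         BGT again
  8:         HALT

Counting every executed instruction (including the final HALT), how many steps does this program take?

18

MOV r5, #10 → r5=10
MOV r2, #9 → r2=9
XOR r5, r5, #13 → r5=10^13=7
LSR r5, r5, #4 → r5=7>>4=0
SUB r2, r2, #1 → r2=9-1=8
CMP r2, #6  (cmp 8,6)
BGT again: taken
XOR r5, r5, #13 → r5=0^13=13
LSR r5, r5, #4 → r5=13>>4=0
SUB r2, r2, #1 → r2=8-1=7
CMP r2, #6  (cmp 7,6)
BGT again: taken
XOR r5, r5, #13 → r5=0^13=13
LSR r5, r5, #4 → r5=13>>4=0
SUB r2, r2, #1 → r2=7-1=6
CMP r2, #6  (cmp 6,6)
BGT again: not taken
halt.
Total executed instructions: 18.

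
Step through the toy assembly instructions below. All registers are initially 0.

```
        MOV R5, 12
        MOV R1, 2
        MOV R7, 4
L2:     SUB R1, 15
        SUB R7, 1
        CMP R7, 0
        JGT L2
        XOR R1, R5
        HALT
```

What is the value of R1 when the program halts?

-54

after MOV R5, 12: R5=12
after MOV R1, 2: R1=2
after MOV R7, 4: R7=4
after SUB R1, 15: R1=2-15=-13
after SUB R7, 1: R7=4-1=3
CMP R7, 0  (cmp 3,0)
JGT L2: taken
after SUB R1, 15: R1=(-13)-15=-28
after SUB R7, 1: R7=3-1=2
CMP R7, 0  (cmp 2,0)
JGT L2: taken
after SUB R1, 15: R1=(-28)-15=-43
after SUB R7, 1: R7=2-1=1
CMP R7, 0  (cmp 1,0)
JGT L2: taken
after SUB R1, 15: R1=(-43)-15=-58
after SUB R7, 1: R7=1-1=0
CMP R7, 0  (cmp 0,0)
JGT L2: not taken
after XOR R1, R5: R1=(-58)^12=-54
halt.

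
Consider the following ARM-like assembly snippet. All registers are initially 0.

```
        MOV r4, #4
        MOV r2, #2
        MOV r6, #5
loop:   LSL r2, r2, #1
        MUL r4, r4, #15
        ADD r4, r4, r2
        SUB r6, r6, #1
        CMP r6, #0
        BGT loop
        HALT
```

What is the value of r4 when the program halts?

3271144

MOV r4, #4 → r4=4
MOV r2, #2 → r2=2
MOV r6, #5 → r6=5
LSL r2, r2, #1 → r2=2<<1=4
MUL r4, r4, #15 → r4=4*15=60
ADD r4, r4, r2 → r4=60+4=64
SUB r6, r6, #1 → r6=5-1=4
CMP r6, #0  (cmp 4,0)
BGT loop: taken
LSL r2, r2, #1 → r2=4<<1=8
MUL r4, r4, #15 → r4=64*15=960
ADD r4, r4, r2 → r4=960+8=968
SUB r6, r6, #1 → r6=4-1=3
CMP r6, #0  (cmp 3,0)
BGT loop: taken
LSL r2, r2, #1 → r2=8<<1=16
MUL r4, r4, #15 → r4=968*15=14520
ADD r4, r4, r2 → r4=14520+16=14536
SUB r6, r6, #1 → r6=3-1=2
CMP r6, #0  (cmp 2,0)
BGT loop: taken
LSL r2, r2, #1 → r2=16<<1=32
MUL r4, r4, #15 → r4=14536*15=218040
ADD r4, r4, r2 → r4=218040+32=218072
SUB r6, r6, #1 → r6=2-1=1
CMP r6, #0  (cmp 1,0)
BGT loop: taken
LSL r2, r2, #1 → r2=32<<1=64
MUL r4, r4, #15 → r4=218072*15=3271080
ADD r4, r4, r2 → r4=3271080+64=3271144
SUB r6, r6, #1 → r6=1-1=0
CMP r6, #0  (cmp 0,0)
BGT loop: not taken
halt.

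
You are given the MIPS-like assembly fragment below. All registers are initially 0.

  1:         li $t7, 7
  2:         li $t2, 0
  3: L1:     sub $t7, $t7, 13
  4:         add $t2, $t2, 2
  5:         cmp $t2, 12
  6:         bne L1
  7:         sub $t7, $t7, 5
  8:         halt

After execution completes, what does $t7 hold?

-76

after li $t7, 7: $t7=7
after li $t2, 0: $t2=0
after sub $t7, $t7, 13: $t7=7-13=-6
after add $t2, $t2, 2: $t2=0+2=2
cmp $t2, 12  (cmp 2,12)
bne L1: taken
after sub $t7, $t7, 13: $t7=(-6)-13=-19
after add $t2, $t2, 2: $t2=2+2=4
cmp $t2, 12  (cmp 4,12)
bne L1: taken
after sub $t7, $t7, 13: $t7=(-19)-13=-32
after add $t2, $t2, 2: $t2=4+2=6
cmp $t2, 12  (cmp 6,12)
bne L1: taken
after sub $t7, $t7, 13: $t7=(-32)-13=-45
after add $t2, $t2, 2: $t2=6+2=8
cmp $t2, 12  (cmp 8,12)
bne L1: taken
after sub $t7, $t7, 13: $t7=(-45)-13=-58
after add $t2, $t2, 2: $t2=8+2=10
cmp $t2, 12  (cmp 10,12)
bne L1: taken
after sub $t7, $t7, 13: $t7=(-58)-13=-71
after add $t2, $t2, 2: $t2=10+2=12
cmp $t2, 12  (cmp 12,12)
bne L1: not taken
after sub $t7, $t7, 5: $t7=(-71)-5=-76
halt.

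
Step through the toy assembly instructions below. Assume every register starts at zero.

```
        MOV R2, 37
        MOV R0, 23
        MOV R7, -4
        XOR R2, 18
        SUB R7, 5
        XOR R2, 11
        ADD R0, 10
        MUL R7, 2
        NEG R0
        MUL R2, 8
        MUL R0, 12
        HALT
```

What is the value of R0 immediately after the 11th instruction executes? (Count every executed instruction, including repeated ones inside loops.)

after MOV R2, 37: R2=37
after MOV R0, 23: R0=23
after MOV R7, -4: R7=-4
after XOR R2, 18: R2=37^18=55
after SUB R7, 5: R7=(-4)-5=-9
after XOR R2, 11: R2=55^11=60
after ADD R0, 10: R0=23+10=33
after MUL R7, 2: R7=(-9)*2=-18
after NEG R0: R0=-(33)=-33
after MUL R2, 8: R2=60*8=480
after MUL R0, 12: R0=(-33)*12=-396
After step 11: R0 = -396.

-396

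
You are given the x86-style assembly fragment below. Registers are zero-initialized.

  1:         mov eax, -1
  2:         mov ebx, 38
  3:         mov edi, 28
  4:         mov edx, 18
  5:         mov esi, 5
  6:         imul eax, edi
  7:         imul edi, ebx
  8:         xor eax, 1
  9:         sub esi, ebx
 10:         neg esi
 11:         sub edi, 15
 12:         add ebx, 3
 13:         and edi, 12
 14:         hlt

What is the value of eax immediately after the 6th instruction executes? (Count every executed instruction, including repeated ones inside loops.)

after mov eax, -1: eax=-1
after mov ebx, 38: ebx=38
after mov edi, 28: edi=28
after mov edx, 18: edx=18
after mov esi, 5: esi=5
after imul eax, edi: eax=(-1)*28=-28
After step 6: eax = -28.

-28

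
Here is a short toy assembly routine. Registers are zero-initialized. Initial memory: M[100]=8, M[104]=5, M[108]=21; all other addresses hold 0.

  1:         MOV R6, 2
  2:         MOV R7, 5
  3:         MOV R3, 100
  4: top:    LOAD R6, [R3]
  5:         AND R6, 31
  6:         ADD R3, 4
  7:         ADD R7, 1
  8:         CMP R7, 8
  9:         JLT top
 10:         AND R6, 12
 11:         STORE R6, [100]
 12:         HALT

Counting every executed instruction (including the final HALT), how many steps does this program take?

MOV R6, 2 → R6=2
MOV R7, 5 → R7=5
MOV R3, 100 → R3=100
LOAD R6, [R3] → R6=M[100]=8
AND R6, 31 → R6=8&31=8
ADD R3, 4 → R3=100+4=104
ADD R7, 1 → R7=5+1=6
CMP R7, 8  (cmp 6,8)
JLT top: taken
LOAD R6, [R3] → R6=M[104]=5
AND R6, 31 → R6=5&31=5
ADD R3, 4 → R3=104+4=108
ADD R7, 1 → R7=6+1=7
CMP R7, 8  (cmp 7,8)
JLT top: taken
LOAD R6, [R3] → R6=M[108]=21
AND R6, 31 → R6=21&31=21
ADD R3, 4 → R3=108+4=112
ADD R7, 1 → R7=7+1=8
CMP R7, 8  (cmp 8,8)
JLT top: not taken
AND R6, 12 → R6=21&12=4
STORE R6, [100] → M[100]=4
halt.
Total executed instructions: 24.

24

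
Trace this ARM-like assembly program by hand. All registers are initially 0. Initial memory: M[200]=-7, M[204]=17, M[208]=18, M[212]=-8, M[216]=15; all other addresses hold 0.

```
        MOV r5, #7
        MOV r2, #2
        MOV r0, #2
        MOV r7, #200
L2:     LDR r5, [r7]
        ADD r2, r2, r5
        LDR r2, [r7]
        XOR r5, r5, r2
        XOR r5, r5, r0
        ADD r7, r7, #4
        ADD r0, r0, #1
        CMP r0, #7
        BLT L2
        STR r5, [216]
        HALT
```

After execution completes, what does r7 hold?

220

after MOV r5, #7: r5=7
after MOV r2, #2: r2=2
after MOV r0, #2: r0=2
after MOV r7, #200: r7=200
after LDR r5, [r7]: r5=M[200]=-7
after ADD r2, r2, r5: r2=2+(-7)=-5
after LDR r2, [r7]: r2=M[200]=-7
after XOR r5, r5, r2: r5=(-7)^(-7)=0
after XOR r5, r5, r0: r5=0^2=2
after ADD r7, r7, #4: r7=200+4=204
after ADD r0, r0, #1: r0=2+1=3
CMP r0, #7  (cmp 3,7)
BLT L2: taken
after LDR r5, [r7]: r5=M[204]=17
after ADD r2, r2, r5: r2=(-7)+17=10
after LDR r2, [r7]: r2=M[204]=17
after XOR r5, r5, r2: r5=17^17=0
after XOR r5, r5, r0: r5=0^3=3
after ADD r7, r7, #4: r7=204+4=208
after ADD r0, r0, #1: r0=3+1=4
CMP r0, #7  (cmp 4,7)
BLT L2: taken
after LDR r5, [r7]: r5=M[208]=18
after ADD r2, r2, r5: r2=17+18=35
after LDR r2, [r7]: r2=M[208]=18
after XOR r5, r5, r2: r5=18^18=0
after XOR r5, r5, r0: r5=0^4=4
after ADD r7, r7, #4: r7=208+4=212
after ADD r0, r0, #1: r0=4+1=5
CMP r0, #7  (cmp 5,7)
BLT L2: taken
after LDR r5, [r7]: r5=M[212]=-8
after ADD r2, r2, r5: r2=18+(-8)=10
after LDR r2, [r7]: r2=M[212]=-8
after XOR r5, r5, r2: r5=(-8)^(-8)=0
after XOR r5, r5, r0: r5=0^5=5
after ADD r7, r7, #4: r7=212+4=216
after ADD r0, r0, #1: r0=5+1=6
CMP r0, #7  (cmp 6,7)
BLT L2: taken
after LDR r5, [r7]: r5=M[216]=15
after ADD r2, r2, r5: r2=(-8)+15=7
after LDR r2, [r7]: r2=M[216]=15
after XOR r5, r5, r2: r5=15^15=0
after XOR r5, r5, r0: r5=0^6=6
after ADD r7, r7, #4: r7=216+4=220
after ADD r0, r0, #1: r0=6+1=7
CMP r0, #7  (cmp 7,7)
BLT L2: not taken
STR r5, [216] → M[216]=6
halt.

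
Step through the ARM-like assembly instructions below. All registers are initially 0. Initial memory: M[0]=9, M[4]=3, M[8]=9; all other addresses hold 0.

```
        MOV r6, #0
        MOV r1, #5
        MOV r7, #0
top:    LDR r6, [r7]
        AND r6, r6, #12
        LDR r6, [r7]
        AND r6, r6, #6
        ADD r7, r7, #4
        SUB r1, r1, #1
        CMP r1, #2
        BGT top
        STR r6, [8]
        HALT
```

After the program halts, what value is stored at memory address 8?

0

after MOV r6, #0: r6=0
after MOV r1, #5: r1=5
after MOV r7, #0: r7=0
after LDR r6, [r7]: r6=M[0]=9
after AND r6, r6, #12: r6=9&12=8
after LDR r6, [r7]: r6=M[0]=9
after AND r6, r6, #6: r6=9&6=0
after ADD r7, r7, #4: r7=0+4=4
after SUB r1, r1, #1: r1=5-1=4
CMP r1, #2  (cmp 4,2)
BGT top: taken
after LDR r6, [r7]: r6=M[4]=3
after AND r6, r6, #12: r6=3&12=0
after LDR r6, [r7]: r6=M[4]=3
after AND r6, r6, #6: r6=3&6=2
after ADD r7, r7, #4: r7=4+4=8
after SUB r1, r1, #1: r1=4-1=3
CMP r1, #2  (cmp 3,2)
BGT top: taken
after LDR r6, [r7]: r6=M[8]=9
after AND r6, r6, #12: r6=9&12=8
after LDR r6, [r7]: r6=M[8]=9
after AND r6, r6, #6: r6=9&6=0
after ADD r7, r7, #4: r7=8+4=12
after SUB r1, r1, #1: r1=3-1=2
CMP r1, #2  (cmp 2,2)
BGT top: not taken
STR r6, [8] → M[8]=0
halt.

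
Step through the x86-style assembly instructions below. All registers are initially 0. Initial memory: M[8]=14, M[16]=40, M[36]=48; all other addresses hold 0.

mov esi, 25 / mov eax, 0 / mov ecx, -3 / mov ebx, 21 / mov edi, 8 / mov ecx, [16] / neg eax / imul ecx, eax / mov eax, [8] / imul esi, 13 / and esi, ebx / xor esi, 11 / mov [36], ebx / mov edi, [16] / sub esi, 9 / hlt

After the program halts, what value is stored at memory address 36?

21

esi=25
eax=0
ecx=-3
ebx=21
edi=8
ecx=M[16]=40
eax=-(0)=0
ecx=40*0=0
eax=M[8]=14
esi=25*13=325
esi=325&21=5
esi=5^11=14
mov [36], ebx → M[36]=21
edi=M[16]=40
esi=14-9=5
halt.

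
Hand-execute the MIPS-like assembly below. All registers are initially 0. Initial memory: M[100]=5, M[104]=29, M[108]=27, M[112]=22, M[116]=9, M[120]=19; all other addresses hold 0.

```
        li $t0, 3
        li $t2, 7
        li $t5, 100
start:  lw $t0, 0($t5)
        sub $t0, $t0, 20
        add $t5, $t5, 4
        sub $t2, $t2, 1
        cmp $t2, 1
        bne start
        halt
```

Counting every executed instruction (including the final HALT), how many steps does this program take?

after li $t0, 3: $t0=3
after li $t2, 7: $t2=7
after li $t5, 100: $t5=100
after lw $t0, 0($t5): $t0=M[100]=5
after sub $t0, $t0, 20: $t0=5-20=-15
after add $t5, $t5, 4: $t5=100+4=104
after sub $t2, $t2, 1: $t2=7-1=6
cmp $t2, 1  (cmp 6,1)
bne start: taken
after lw $t0, 0($t5): $t0=M[104]=29
after sub $t0, $t0, 20: $t0=29-20=9
after add $t5, $t5, 4: $t5=104+4=108
after sub $t2, $t2, 1: $t2=6-1=5
cmp $t2, 1  (cmp 5,1)
bne start: taken
after lw $t0, 0($t5): $t0=M[108]=27
after sub $t0, $t0, 20: $t0=27-20=7
after add $t5, $t5, 4: $t5=108+4=112
after sub $t2, $t2, 1: $t2=5-1=4
cmp $t2, 1  (cmp 4,1)
bne start: taken
after lw $t0, 0($t5): $t0=M[112]=22
after sub $t0, $t0, 20: $t0=22-20=2
after add $t5, $t5, 4: $t5=112+4=116
after sub $t2, $t2, 1: $t2=4-1=3
cmp $t2, 1  (cmp 3,1)
bne start: taken
after lw $t0, 0($t5): $t0=M[116]=9
after sub $t0, $t0, 20: $t0=9-20=-11
after add $t5, $t5, 4: $t5=116+4=120
after sub $t2, $t2, 1: $t2=3-1=2
cmp $t2, 1  (cmp 2,1)
bne start: taken
after lw $t0, 0($t5): $t0=M[120]=19
after sub $t0, $t0, 20: $t0=19-20=-1
after add $t5, $t5, 4: $t5=120+4=124
after sub $t2, $t2, 1: $t2=2-1=1
cmp $t2, 1  (cmp 1,1)
bne start: not taken
halt.
Total executed instructions: 40.

40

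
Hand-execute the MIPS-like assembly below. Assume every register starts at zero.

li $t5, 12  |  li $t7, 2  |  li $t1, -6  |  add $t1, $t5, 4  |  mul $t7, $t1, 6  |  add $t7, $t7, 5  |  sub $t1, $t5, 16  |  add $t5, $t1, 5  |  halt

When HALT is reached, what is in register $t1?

-4

li $t5, 12 → $t5=12
li $t7, 2 → $t7=2
li $t1, -6 → $t1=-6
add $t1, $t5, 4 → $t1=12+4=16
mul $t7, $t1, 6 → $t7=16*6=96
add $t7, $t7, 5 → $t7=96+5=101
sub $t1, $t5, 16 → $t1=12-16=-4
add $t5, $t1, 5 → $t5=(-4)+5=1
halt.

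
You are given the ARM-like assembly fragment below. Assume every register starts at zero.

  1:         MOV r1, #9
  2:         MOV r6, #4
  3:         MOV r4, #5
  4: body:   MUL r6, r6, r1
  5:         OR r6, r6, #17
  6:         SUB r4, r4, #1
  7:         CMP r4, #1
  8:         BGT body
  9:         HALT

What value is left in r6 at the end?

38781

after MOV r1, #9: r1=9
after MOV r6, #4: r6=4
after MOV r4, #5: r4=5
after MUL r6, r6, r1: r6=4*9=36
after OR r6, r6, #17: r6=36|17=53
after SUB r4, r4, #1: r4=5-1=4
CMP r4, #1  (cmp 4,1)
BGT body: taken
after MUL r6, r6, r1: r6=53*9=477
after OR r6, r6, #17: r6=477|17=477
after SUB r4, r4, #1: r4=4-1=3
CMP r4, #1  (cmp 3,1)
BGT body: taken
after MUL r6, r6, r1: r6=477*9=4293
after OR r6, r6, #17: r6=4293|17=4309
after SUB r4, r4, #1: r4=3-1=2
CMP r4, #1  (cmp 2,1)
BGT body: taken
after MUL r6, r6, r1: r6=4309*9=38781
after OR r6, r6, #17: r6=38781|17=38781
after SUB r4, r4, #1: r4=2-1=1
CMP r4, #1  (cmp 1,1)
BGT body: not taken
halt.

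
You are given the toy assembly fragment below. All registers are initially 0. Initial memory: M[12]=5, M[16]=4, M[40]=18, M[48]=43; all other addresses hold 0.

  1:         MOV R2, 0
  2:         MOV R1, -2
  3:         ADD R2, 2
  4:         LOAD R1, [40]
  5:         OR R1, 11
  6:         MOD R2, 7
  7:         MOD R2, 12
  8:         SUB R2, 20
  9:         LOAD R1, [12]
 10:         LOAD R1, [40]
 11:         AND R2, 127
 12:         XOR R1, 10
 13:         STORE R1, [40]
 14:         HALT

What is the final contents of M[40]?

R2=0
R1=-2
R2=0+2=2
R1=M[40]=18
R1=18|11=27
R2=2%7=2
R2=2%12=2
R2=2-20=-18
R1=M[12]=5
R1=M[40]=18
R2=(-18)&127=110
R1=18^10=24
STORE R1, [40] → M[40]=24
halt.

24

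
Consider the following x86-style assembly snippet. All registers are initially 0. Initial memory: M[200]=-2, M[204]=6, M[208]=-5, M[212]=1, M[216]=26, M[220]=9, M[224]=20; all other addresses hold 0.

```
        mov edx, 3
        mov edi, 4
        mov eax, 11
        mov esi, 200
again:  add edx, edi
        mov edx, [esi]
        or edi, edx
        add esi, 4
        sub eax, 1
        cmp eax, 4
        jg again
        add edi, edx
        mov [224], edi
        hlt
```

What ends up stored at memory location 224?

mov edx, 3 → edx=3
mov edi, 4 → edi=4
mov eax, 11 → eax=11
mov esi, 200 → esi=200
add edx, edi → edx=3+4=7
mov edx, [esi] → edx=M[200]=-2
or edi, edx → edi=4|(-2)=-2
add esi, 4 → esi=200+4=204
sub eax, 1 → eax=11-1=10
cmp eax, 4  (cmp 10,4)
jg again: taken
add edx, edi → edx=(-2)+(-2)=-4
mov edx, [esi] → edx=M[204]=6
or edi, edx → edi=(-2)|6=-2
add esi, 4 → esi=204+4=208
sub eax, 1 → eax=10-1=9
cmp eax, 4  (cmp 9,4)
jg again: taken
add edx, edi → edx=6+(-2)=4
mov edx, [esi] → edx=M[208]=-5
or edi, edx → edi=(-2)|(-5)=-1
add esi, 4 → esi=208+4=212
sub eax, 1 → eax=9-1=8
cmp eax, 4  (cmp 8,4)
jg again: taken
add edx, edi → edx=(-5)+(-1)=-6
mov edx, [esi] → edx=M[212]=1
or edi, edx → edi=(-1)|1=-1
add esi, 4 → esi=212+4=216
sub eax, 1 → eax=8-1=7
cmp eax, 4  (cmp 7,4)
jg again: taken
add edx, edi → edx=1+(-1)=0
mov edx, [esi] → edx=M[216]=26
or edi, edx → edi=(-1)|26=-1
add esi, 4 → esi=216+4=220
sub eax, 1 → eax=7-1=6
cmp eax, 4  (cmp 6,4)
jg again: taken
add edx, edi → edx=26+(-1)=25
mov edx, [esi] → edx=M[220]=9
or edi, edx → edi=(-1)|9=-1
add esi, 4 → esi=220+4=224
sub eax, 1 → eax=6-1=5
cmp eax, 4  (cmp 5,4)
jg again: taken
add edx, edi → edx=9+(-1)=8
mov edx, [esi] → edx=M[224]=20
or edi, edx → edi=(-1)|20=-1
add esi, 4 → esi=224+4=228
sub eax, 1 → eax=5-1=4
cmp eax, 4  (cmp 4,4)
jg again: not taken
add edi, edx → edi=(-1)+20=19
mov [224], edi → M[224]=19
halt.

19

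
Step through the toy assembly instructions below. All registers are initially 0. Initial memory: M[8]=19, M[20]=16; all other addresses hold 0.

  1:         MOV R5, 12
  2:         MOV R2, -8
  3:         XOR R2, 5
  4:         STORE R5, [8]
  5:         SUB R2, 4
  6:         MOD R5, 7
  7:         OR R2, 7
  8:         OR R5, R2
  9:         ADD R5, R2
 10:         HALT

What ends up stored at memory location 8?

12

MOV R5, 12 → R5=12
MOV R2, -8 → R2=-8
XOR R2, 5 → R2=(-8)^5=-3
STORE R5, [8] → M[8]=12
SUB R2, 4 → R2=(-3)-4=-7
MOD R5, 7 → R5=12%7=5
OR R2, 7 → R2=(-7)|7=-1
OR R5, R2 → R5=5|(-1)=-1
ADD R5, R2 → R5=(-1)+(-1)=-2
halt.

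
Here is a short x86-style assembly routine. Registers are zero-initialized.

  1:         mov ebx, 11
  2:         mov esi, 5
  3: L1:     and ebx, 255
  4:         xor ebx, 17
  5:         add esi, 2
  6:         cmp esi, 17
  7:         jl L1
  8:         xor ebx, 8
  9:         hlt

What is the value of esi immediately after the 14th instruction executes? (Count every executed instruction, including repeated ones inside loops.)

after mov ebx, 11: ebx=11
after mov esi, 5: esi=5
after and ebx, 255: ebx=11&255=11
after xor ebx, 17: ebx=11^17=26
after add esi, 2: esi=5+2=7
cmp esi, 17  (cmp 7,17)
jl L1: taken
after and ebx, 255: ebx=26&255=26
after xor ebx, 17: ebx=26^17=11
after add esi, 2: esi=7+2=9
cmp esi, 17  (cmp 9,17)
jl L1: taken
after and ebx, 255: ebx=11&255=11
after xor ebx, 17: ebx=11^17=26
After step 14: esi = 9.

9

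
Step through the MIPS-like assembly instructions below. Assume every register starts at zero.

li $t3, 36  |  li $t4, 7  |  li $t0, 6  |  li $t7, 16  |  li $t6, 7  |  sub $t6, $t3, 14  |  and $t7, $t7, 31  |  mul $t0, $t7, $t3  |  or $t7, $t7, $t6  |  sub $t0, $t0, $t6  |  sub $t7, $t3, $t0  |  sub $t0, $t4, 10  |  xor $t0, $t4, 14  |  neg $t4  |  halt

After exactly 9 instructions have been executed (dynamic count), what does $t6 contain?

$t3=36
$t4=7
$t0=6
$t7=16
$t6=7
$t6=36-14=22
$t7=16&31=16
$t0=16*36=576
$t7=16|22=22
After step 9: $t6 = 22.

22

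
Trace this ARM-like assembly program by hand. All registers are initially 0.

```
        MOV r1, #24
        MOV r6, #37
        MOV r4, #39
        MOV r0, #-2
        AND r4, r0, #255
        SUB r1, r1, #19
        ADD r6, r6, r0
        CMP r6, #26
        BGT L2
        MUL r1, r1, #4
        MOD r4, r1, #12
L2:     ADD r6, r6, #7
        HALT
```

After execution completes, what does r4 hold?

after MOV r1, #24: r1=24
after MOV r6, #37: r6=37
after MOV r4, #39: r4=39
after MOV r0, #-2: r0=-2
after AND r4, r0, #255: r4=(-2)&255=254
after SUB r1, r1, #19: r1=24-19=5
after ADD r6, r6, r0: r6=37+(-2)=35
CMP r6, #26  (cmp 35,26)
BGT L2: taken
after ADD r6, r6, #7: r6=35+7=42
halt.

254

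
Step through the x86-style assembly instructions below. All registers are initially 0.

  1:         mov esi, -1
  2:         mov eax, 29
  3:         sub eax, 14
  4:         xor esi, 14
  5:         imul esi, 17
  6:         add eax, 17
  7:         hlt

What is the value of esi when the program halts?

after mov esi, -1: esi=-1
after mov eax, 29: eax=29
after sub eax, 14: eax=29-14=15
after xor esi, 14: esi=(-1)^14=-15
after imul esi, 17: esi=(-15)*17=-255
after add eax, 17: eax=15+17=32
halt.

-255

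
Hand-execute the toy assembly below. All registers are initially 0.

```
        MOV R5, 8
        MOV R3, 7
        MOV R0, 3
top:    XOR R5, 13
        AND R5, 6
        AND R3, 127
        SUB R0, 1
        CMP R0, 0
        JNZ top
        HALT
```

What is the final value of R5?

4

R5=8
R3=7
R0=3
R5=8^13=5
R5=5&6=4
R3=7&127=7
R0=3-1=2
CMP R0, 0  (cmp 2,0)
JNZ top: taken
R5=4^13=9
R5=9&6=0
R3=7&127=7
R0=2-1=1
CMP R0, 0  (cmp 1,0)
JNZ top: taken
R5=0^13=13
R5=13&6=4
R3=7&127=7
R0=1-1=0
CMP R0, 0  (cmp 0,0)
JNZ top: not taken
halt.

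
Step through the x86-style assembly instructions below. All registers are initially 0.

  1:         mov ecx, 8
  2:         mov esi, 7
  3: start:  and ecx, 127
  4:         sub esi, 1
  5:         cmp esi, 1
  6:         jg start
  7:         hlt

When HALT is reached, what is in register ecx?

mov ecx, 8 → ecx=8
mov esi, 7 → esi=7
and ecx, 127 → ecx=8&127=8
sub esi, 1 → esi=7-1=6
cmp esi, 1  (cmp 6,1)
jg start: taken
and ecx, 127 → ecx=8&127=8
sub esi, 1 → esi=6-1=5
cmp esi, 1  (cmp 5,1)
jg start: taken
and ecx, 127 → ecx=8&127=8
sub esi, 1 → esi=5-1=4
cmp esi, 1  (cmp 4,1)
jg start: taken
and ecx, 127 → ecx=8&127=8
sub esi, 1 → esi=4-1=3
cmp esi, 1  (cmp 3,1)
jg start: taken
and ecx, 127 → ecx=8&127=8
sub esi, 1 → esi=3-1=2
cmp esi, 1  (cmp 2,1)
jg start: taken
and ecx, 127 → ecx=8&127=8
sub esi, 1 → esi=2-1=1
cmp esi, 1  (cmp 1,1)
jg start: not taken
halt.

8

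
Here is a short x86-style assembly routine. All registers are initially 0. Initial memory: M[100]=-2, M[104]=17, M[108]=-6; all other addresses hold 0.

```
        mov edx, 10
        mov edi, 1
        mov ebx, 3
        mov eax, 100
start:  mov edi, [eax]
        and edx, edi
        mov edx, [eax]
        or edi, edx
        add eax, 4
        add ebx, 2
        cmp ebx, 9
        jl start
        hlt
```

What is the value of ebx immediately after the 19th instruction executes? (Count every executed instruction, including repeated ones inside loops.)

mov edx, 10 → edx=10
mov edi, 1 → edi=1
mov ebx, 3 → ebx=3
mov eax, 100 → eax=100
mov edi, [eax] → edi=M[100]=-2
and edx, edi → edx=10&(-2)=10
mov edx, [eax] → edx=M[100]=-2
or edi, edx → edi=(-2)|(-2)=-2
add eax, 4 → eax=100+4=104
add ebx, 2 → ebx=3+2=5
cmp ebx, 9  (cmp 5,9)
jl start: taken
mov edi, [eax] → edi=M[104]=17
and edx, edi → edx=(-2)&17=16
mov edx, [eax] → edx=M[104]=17
or edi, edx → edi=17|17=17
add eax, 4 → eax=104+4=108
add ebx, 2 → ebx=5+2=7
cmp ebx, 9  (cmp 7,9)
After step 19: ebx = 7.

7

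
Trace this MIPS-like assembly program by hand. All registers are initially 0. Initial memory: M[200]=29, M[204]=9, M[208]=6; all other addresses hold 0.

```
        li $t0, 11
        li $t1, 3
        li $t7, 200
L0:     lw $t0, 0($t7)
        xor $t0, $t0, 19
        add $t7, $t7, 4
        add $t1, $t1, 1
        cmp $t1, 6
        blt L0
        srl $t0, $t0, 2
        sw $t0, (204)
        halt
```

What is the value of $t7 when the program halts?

212

$t0=11
$t1=3
$t7=200
$t0=M[200]=29
$t0=29^19=14
$t7=200+4=204
$t1=3+1=4
cmp $t1, 6  (cmp 4,6)
blt L0: taken
$t0=M[204]=9
$t0=9^19=26
$t7=204+4=208
$t1=4+1=5
cmp $t1, 6  (cmp 5,6)
blt L0: taken
$t0=M[208]=6
$t0=6^19=21
$t7=208+4=212
$t1=5+1=6
cmp $t1, 6  (cmp 6,6)
blt L0: not taken
$t0=21>>2=5
sw $t0, (204) → M[204]=5
halt.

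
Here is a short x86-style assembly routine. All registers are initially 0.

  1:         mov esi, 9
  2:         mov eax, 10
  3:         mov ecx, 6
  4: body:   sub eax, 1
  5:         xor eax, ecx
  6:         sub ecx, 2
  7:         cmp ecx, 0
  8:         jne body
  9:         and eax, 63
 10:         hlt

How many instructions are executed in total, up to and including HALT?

after mov esi, 9: esi=9
after mov eax, 10: eax=10
after mov ecx, 6: ecx=6
after sub eax, 1: eax=10-1=9
after xor eax, ecx: eax=9^6=15
after sub ecx, 2: ecx=6-2=4
cmp ecx, 0  (cmp 4,0)
jne body: taken
after sub eax, 1: eax=15-1=14
after xor eax, ecx: eax=14^4=10
after sub ecx, 2: ecx=4-2=2
cmp ecx, 0  (cmp 2,0)
jne body: taken
after sub eax, 1: eax=10-1=9
after xor eax, ecx: eax=9^2=11
after sub ecx, 2: ecx=2-2=0
cmp ecx, 0  (cmp 0,0)
jne body: not taken
after and eax, 63: eax=11&63=11
halt.
Total executed instructions: 20.

20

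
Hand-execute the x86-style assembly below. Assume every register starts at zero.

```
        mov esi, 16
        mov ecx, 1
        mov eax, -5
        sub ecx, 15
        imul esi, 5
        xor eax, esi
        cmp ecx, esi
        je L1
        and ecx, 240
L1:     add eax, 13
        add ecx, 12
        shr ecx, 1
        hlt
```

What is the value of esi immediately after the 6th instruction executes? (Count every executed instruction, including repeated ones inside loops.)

80

esi=16
ecx=1
eax=-5
ecx=1-15=-14
esi=16*5=80
eax=(-5)^80=-85
After step 6: esi = 80.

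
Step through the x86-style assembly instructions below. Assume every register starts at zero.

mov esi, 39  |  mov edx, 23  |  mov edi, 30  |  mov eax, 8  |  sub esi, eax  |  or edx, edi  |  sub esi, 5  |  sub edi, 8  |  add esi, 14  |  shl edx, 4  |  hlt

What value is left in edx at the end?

mov esi, 39 → esi=39
mov edx, 23 → edx=23
mov edi, 30 → edi=30
mov eax, 8 → eax=8
sub esi, eax → esi=39-8=31
or edx, edi → edx=23|30=31
sub esi, 5 → esi=31-5=26
sub edi, 8 → edi=30-8=22
add esi, 14 → esi=26+14=40
shl edx, 4 → edx=31<<4=496
halt.

496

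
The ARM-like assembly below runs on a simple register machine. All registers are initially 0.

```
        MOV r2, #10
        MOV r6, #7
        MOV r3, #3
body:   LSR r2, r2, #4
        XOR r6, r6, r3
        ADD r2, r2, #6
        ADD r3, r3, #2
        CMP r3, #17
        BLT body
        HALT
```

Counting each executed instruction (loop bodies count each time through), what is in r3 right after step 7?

5

MOV r2, #10 → r2=10
MOV r6, #7 → r6=7
MOV r3, #3 → r3=3
LSR r2, r2, #4 → r2=10>>4=0
XOR r6, r6, r3 → r6=7^3=4
ADD r2, r2, #6 → r2=0+6=6
ADD r3, r3, #2 → r3=3+2=5
After step 7: r3 = 5.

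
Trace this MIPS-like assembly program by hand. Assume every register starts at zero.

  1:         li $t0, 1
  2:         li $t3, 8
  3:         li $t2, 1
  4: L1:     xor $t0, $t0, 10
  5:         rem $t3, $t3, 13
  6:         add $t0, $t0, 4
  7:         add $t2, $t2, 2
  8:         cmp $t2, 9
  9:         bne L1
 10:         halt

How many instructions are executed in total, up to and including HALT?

28

li $t0, 1 → $t0=1
li $t3, 8 → $t3=8
li $t2, 1 → $t2=1
xor $t0, $t0, 10 → $t0=1^10=11
rem $t3, $t3, 13 → $t3=8%13=8
add $t0, $t0, 4 → $t0=11+4=15
add $t2, $t2, 2 → $t2=1+2=3
cmp $t2, 9  (cmp 3,9)
bne L1: taken
xor $t0, $t0, 10 → $t0=15^10=5
rem $t3, $t3, 13 → $t3=8%13=8
add $t0, $t0, 4 → $t0=5+4=9
add $t2, $t2, 2 → $t2=3+2=5
cmp $t2, 9  (cmp 5,9)
bne L1: taken
xor $t0, $t0, 10 → $t0=9^10=3
rem $t3, $t3, 13 → $t3=8%13=8
add $t0, $t0, 4 → $t0=3+4=7
add $t2, $t2, 2 → $t2=5+2=7
cmp $t2, 9  (cmp 7,9)
bne L1: taken
xor $t0, $t0, 10 → $t0=7^10=13
rem $t3, $t3, 13 → $t3=8%13=8
add $t0, $t0, 4 → $t0=13+4=17
add $t2, $t2, 2 → $t2=7+2=9
cmp $t2, 9  (cmp 9,9)
bne L1: not taken
halt.
Total executed instructions: 28.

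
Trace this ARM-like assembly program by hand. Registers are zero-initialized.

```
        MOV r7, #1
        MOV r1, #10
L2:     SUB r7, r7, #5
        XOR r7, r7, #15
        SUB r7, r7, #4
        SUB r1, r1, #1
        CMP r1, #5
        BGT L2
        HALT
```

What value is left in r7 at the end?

r7=1
r1=10
r7=1-5=-4
r7=(-4)^15=-13
r7=(-13)-4=-17
r1=10-1=9
CMP r1, #5  (cmp 9,5)
BGT L2: taken
r7=(-17)-5=-22
r7=(-22)^15=-27
r7=(-27)-4=-31
r1=9-1=8
CMP r1, #5  (cmp 8,5)
BGT L2: taken
r7=(-31)-5=-36
r7=(-36)^15=-45
r7=(-45)-4=-49
r1=8-1=7
CMP r1, #5  (cmp 7,5)
BGT L2: taken
r7=(-49)-5=-54
r7=(-54)^15=-59
r7=(-59)-4=-63
r1=7-1=6
CMP r1, #5  (cmp 6,5)
BGT L2: taken
r7=(-63)-5=-68
r7=(-68)^15=-77
r7=(-77)-4=-81
r1=6-1=5
CMP r1, #5  (cmp 5,5)
BGT L2: not taken
halt.

-81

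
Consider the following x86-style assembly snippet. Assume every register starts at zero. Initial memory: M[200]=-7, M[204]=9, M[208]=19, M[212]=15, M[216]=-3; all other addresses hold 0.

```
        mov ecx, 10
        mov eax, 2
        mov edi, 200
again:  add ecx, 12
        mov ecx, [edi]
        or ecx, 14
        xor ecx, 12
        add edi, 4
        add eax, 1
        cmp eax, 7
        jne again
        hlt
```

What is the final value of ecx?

ecx=10
eax=2
edi=200
ecx=10+12=22
ecx=M[200]=-7
ecx=(-7)|14=-1
ecx=(-1)^12=-13
edi=200+4=204
eax=2+1=3
cmp eax, 7  (cmp 3,7)
jne again: taken
ecx=(-13)+12=-1
ecx=M[204]=9
ecx=9|14=15
ecx=15^12=3
edi=204+4=208
eax=3+1=4
cmp eax, 7  (cmp 4,7)
jne again: taken
ecx=3+12=15
ecx=M[208]=19
ecx=19|14=31
ecx=31^12=19
edi=208+4=212
eax=4+1=5
cmp eax, 7  (cmp 5,7)
jne again: taken
ecx=19+12=31
ecx=M[212]=15
ecx=15|14=15
ecx=15^12=3
edi=212+4=216
eax=5+1=6
cmp eax, 7  (cmp 6,7)
jne again: taken
ecx=3+12=15
ecx=M[216]=-3
ecx=(-3)|14=-1
ecx=(-1)^12=-13
edi=216+4=220
eax=6+1=7
cmp eax, 7  (cmp 7,7)
jne again: not taken
halt.

-13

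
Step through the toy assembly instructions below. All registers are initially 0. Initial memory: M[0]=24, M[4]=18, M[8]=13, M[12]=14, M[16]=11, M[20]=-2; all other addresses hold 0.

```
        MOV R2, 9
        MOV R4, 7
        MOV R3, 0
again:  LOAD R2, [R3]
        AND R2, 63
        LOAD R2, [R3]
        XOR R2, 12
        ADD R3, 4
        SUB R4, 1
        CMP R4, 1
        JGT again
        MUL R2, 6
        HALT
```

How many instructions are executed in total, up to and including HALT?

53

MOV R2, 9 → R2=9
MOV R4, 7 → R4=7
MOV R3, 0 → R3=0
LOAD R2, [R3] → R2=M[0]=24
AND R2, 63 → R2=24&63=24
LOAD R2, [R3] → R2=M[0]=24
XOR R2, 12 → R2=24^12=20
ADD R3, 4 → R3=0+4=4
SUB R4, 1 → R4=7-1=6
CMP R4, 1  (cmp 6,1)
JGT again: taken
LOAD R2, [R3] → R2=M[4]=18
AND R2, 63 → R2=18&63=18
LOAD R2, [R3] → R2=M[4]=18
XOR R2, 12 → R2=18^12=30
ADD R3, 4 → R3=4+4=8
SUB R4, 1 → R4=6-1=5
CMP R4, 1  (cmp 5,1)
JGT again: taken
LOAD R2, [R3] → R2=M[8]=13
AND R2, 63 → R2=13&63=13
LOAD R2, [R3] → R2=M[8]=13
XOR R2, 12 → R2=13^12=1
ADD R3, 4 → R3=8+4=12
SUB R4, 1 → R4=5-1=4
CMP R4, 1  (cmp 4,1)
JGT again: taken
LOAD R2, [R3] → R2=M[12]=14
AND R2, 63 → R2=14&63=14
LOAD R2, [R3] → R2=M[12]=14
XOR R2, 12 → R2=14^12=2
ADD R3, 4 → R3=12+4=16
SUB R4, 1 → R4=4-1=3
CMP R4, 1  (cmp 3,1)
JGT again: taken
LOAD R2, [R3] → R2=M[16]=11
AND R2, 63 → R2=11&63=11
LOAD R2, [R3] → R2=M[16]=11
XOR R2, 12 → R2=11^12=7
ADD R3, 4 → R3=16+4=20
SUB R4, 1 → R4=3-1=2
CMP R4, 1  (cmp 2,1)
JGT again: taken
LOAD R2, [R3] → R2=M[20]=-2
AND R2, 63 → R2=(-2)&63=62
LOAD R2, [R3] → R2=M[20]=-2
XOR R2, 12 → R2=(-2)^12=-14
ADD R3, 4 → R3=20+4=24
SUB R4, 1 → R4=2-1=1
CMP R4, 1  (cmp 1,1)
JGT again: not taken
MUL R2, 6 → R2=(-14)*6=-84
halt.
Total executed instructions: 53.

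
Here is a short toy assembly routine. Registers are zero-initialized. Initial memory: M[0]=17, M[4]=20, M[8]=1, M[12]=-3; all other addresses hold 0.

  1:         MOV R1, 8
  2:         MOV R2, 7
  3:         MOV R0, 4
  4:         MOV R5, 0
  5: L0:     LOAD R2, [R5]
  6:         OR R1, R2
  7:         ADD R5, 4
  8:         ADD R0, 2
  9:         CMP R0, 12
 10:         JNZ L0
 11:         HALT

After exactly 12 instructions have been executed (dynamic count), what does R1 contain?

after MOV R1, 8: R1=8
after MOV R2, 7: R2=7
after MOV R0, 4: R0=4
after MOV R5, 0: R5=0
after LOAD R2, [R5]: R2=M[0]=17
after OR R1, R2: R1=8|17=25
after ADD R5, 4: R5=0+4=4
after ADD R0, 2: R0=4+2=6
CMP R0, 12  (cmp 6,12)
JNZ L0: taken
after LOAD R2, [R5]: R2=M[4]=20
after OR R1, R2: R1=25|20=29
After step 12: R1 = 29.

29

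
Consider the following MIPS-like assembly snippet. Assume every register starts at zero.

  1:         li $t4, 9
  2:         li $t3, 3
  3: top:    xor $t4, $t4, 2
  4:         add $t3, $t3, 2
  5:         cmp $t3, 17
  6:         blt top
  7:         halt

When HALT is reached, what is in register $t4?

after li $t4, 9: $t4=9
after li $t3, 3: $t3=3
after xor $t4, $t4, 2: $t4=9^2=11
after add $t3, $t3, 2: $t3=3+2=5
cmp $t3, 17  (cmp 5,17)
blt top: taken
after xor $t4, $t4, 2: $t4=11^2=9
after add $t3, $t3, 2: $t3=5+2=7
cmp $t3, 17  (cmp 7,17)
blt top: taken
after xor $t4, $t4, 2: $t4=9^2=11
after add $t3, $t3, 2: $t3=7+2=9
cmp $t3, 17  (cmp 9,17)
blt top: taken
after xor $t4, $t4, 2: $t4=11^2=9
after add $t3, $t3, 2: $t3=9+2=11
cmp $t3, 17  (cmp 11,17)
blt top: taken
after xor $t4, $t4, 2: $t4=9^2=11
after add $t3, $t3, 2: $t3=11+2=13
cmp $t3, 17  (cmp 13,17)
blt top: taken
after xor $t4, $t4, 2: $t4=11^2=9
after add $t3, $t3, 2: $t3=13+2=15
cmp $t3, 17  (cmp 15,17)
blt top: taken
after xor $t4, $t4, 2: $t4=9^2=11
after add $t3, $t3, 2: $t3=15+2=17
cmp $t3, 17  (cmp 17,17)
blt top: not taken
halt.

11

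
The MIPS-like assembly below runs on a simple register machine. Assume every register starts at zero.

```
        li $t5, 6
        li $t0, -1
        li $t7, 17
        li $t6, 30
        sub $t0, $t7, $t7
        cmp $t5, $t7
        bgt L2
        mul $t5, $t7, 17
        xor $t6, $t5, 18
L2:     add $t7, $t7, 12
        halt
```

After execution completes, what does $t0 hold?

0

after li $t5, 6: $t5=6
after li $t0, -1: $t0=-1
after li $t7, 17: $t7=17
after li $t6, 30: $t6=30
after sub $t0, $t7, $t7: $t0=17-17=0
cmp $t5, $t7  (cmp 6,17)
bgt L2: not taken
after mul $t5, $t7, 17: $t5=17*17=289
after xor $t6, $t5, 18: $t6=289^18=307
after add $t7, $t7, 12: $t7=17+12=29
halt.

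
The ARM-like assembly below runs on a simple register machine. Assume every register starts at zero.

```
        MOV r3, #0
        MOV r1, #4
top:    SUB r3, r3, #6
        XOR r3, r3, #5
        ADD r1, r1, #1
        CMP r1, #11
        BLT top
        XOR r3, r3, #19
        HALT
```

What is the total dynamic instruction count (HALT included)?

r3=0
r1=4
r3=0-6=-6
r3=(-6)^5=-1
r1=4+1=5
CMP r1, #11  (cmp 5,11)
BLT top: taken
r3=(-1)-6=-7
r3=(-7)^5=-4
r1=5+1=6
CMP r1, #11  (cmp 6,11)
BLT top: taken
r3=(-4)-6=-10
r3=(-10)^5=-13
r1=6+1=7
CMP r1, #11  (cmp 7,11)
BLT top: taken
r3=(-13)-6=-19
r3=(-19)^5=-24
r1=7+1=8
CMP r1, #11  (cmp 8,11)
BLT top: taken
r3=(-24)-6=-30
r3=(-30)^5=-25
r1=8+1=9
CMP r1, #11  (cmp 9,11)
BLT top: taken
r3=(-25)-6=-31
r3=(-31)^5=-28
r1=9+1=10
CMP r1, #11  (cmp 10,11)
BLT top: taken
r3=(-28)-6=-34
r3=(-34)^5=-37
r1=10+1=11
CMP r1, #11  (cmp 11,11)
BLT top: not taken
r3=(-37)^19=-56
halt.
Total executed instructions: 39.

39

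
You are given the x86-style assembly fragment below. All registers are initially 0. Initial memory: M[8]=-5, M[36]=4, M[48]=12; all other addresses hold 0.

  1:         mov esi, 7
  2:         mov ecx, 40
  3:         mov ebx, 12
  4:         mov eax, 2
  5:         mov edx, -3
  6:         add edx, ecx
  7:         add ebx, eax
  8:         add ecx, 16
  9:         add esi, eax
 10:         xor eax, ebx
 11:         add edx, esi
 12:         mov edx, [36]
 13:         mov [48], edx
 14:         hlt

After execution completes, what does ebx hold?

after mov esi, 7: esi=7
after mov ecx, 40: ecx=40
after mov ebx, 12: ebx=12
after mov eax, 2: eax=2
after mov edx, -3: edx=-3
after add edx, ecx: edx=(-3)+40=37
after add ebx, eax: ebx=12+2=14
after add ecx, 16: ecx=40+16=56
after add esi, eax: esi=7+2=9
after xor eax, ebx: eax=2^14=12
after add edx, esi: edx=37+9=46
after mov edx, [36]: edx=M[36]=4
mov [48], edx → M[48]=4
halt.

14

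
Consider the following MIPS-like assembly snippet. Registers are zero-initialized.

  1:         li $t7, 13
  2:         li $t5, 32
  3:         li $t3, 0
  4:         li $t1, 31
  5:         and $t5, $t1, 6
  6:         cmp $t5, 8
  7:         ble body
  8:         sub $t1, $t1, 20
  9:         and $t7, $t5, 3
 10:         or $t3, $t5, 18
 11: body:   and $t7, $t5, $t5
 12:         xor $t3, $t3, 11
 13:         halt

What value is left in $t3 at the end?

11

$t7=13
$t5=32
$t3=0
$t1=31
$t5=31&6=6
cmp $t5, 8  (cmp 6,8)
ble body: taken
$t7=6&6=6
$t3=0^11=11
halt.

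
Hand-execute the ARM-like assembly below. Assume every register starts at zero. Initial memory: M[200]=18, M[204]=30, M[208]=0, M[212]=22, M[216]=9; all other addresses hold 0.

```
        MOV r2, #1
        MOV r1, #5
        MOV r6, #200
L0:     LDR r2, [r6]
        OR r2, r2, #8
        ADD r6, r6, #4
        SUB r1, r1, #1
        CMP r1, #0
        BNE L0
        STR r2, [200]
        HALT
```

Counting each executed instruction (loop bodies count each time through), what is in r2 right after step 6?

26

MOV r2, #1 → r2=1
MOV r1, #5 → r1=5
MOV r6, #200 → r6=200
LDR r2, [r6] → r2=M[200]=18
OR r2, r2, #8 → r2=18|8=26
ADD r6, r6, #4 → r6=200+4=204
After step 6: r2 = 26.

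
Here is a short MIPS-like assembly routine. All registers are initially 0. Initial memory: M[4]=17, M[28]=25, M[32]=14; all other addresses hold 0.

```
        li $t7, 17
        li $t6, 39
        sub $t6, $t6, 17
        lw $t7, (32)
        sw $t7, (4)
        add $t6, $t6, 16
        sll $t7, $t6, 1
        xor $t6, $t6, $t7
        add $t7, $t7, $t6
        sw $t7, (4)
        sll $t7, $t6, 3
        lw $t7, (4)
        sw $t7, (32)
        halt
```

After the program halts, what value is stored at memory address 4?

li $t7, 17 → $t7=17
li $t6, 39 → $t6=39
sub $t6, $t6, 17 → $t6=39-17=22
lw $t7, (32) → $t7=M[32]=14
sw $t7, (4) → M[4]=14
add $t6, $t6, 16 → $t6=22+16=38
sll $t7, $t6, 1 → $t7=38<<1=76
xor $t6, $t6, $t7 → $t6=38^76=106
add $t7, $t7, $t6 → $t7=76+106=182
sw $t7, (4) → M[4]=182
sll $t7, $t6, 3 → $t7=106<<3=848
lw $t7, (4) → $t7=M[4]=182
sw $t7, (32) → M[32]=182
halt.

182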